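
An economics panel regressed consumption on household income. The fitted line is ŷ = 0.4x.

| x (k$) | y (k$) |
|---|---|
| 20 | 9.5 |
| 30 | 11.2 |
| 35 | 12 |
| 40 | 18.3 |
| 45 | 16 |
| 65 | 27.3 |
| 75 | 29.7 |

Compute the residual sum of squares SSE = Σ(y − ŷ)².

x=20: ŷ = 0.4·20 = 8; e = 9.5 − 8 = 1.5
x=30: ŷ = 0.4·30 = 12; e = 11.2 − 12 = -0.8
x=35: ŷ = 0.4·35 = 14; e = 12 − 14 = -2
x=40: ŷ = 0.4·40 = 16; e = 18.3 − 16 = 2.3
x=45: ŷ = 0.4·45 = 18; e = 16 − 18 = -2
x=65: ŷ = 0.4·65 = 26; e = 27.3 − 26 = 1.3
x=75: ŷ = 0.4·75 = 30; e = 29.7 − 30 = -0.3
SSE = 2.25 + 0.64 + 4 + 5.29 + 4 + 1.69 + 0.09 = 17.96

SSE = 17.96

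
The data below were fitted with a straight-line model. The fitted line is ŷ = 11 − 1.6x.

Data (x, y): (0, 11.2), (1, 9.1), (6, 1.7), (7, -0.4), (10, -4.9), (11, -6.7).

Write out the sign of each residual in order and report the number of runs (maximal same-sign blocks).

x=0: ŷ = 11 − 1.6·0 = 11; e = 11.2 − 11 = 0.2
x=1: ŷ = 11 − 1.6·1 = 9.4; e = 9.1 − 9.4 = -0.3
x=6: ŷ = 11 − 1.6·6 = 1.4; e = 1.7 − 1.4 = 0.3
x=7: ŷ = 11 − 1.6·7 = -0.2; e = -0.4 − (-0.2) = -0.2
x=10: ŷ = 11 − 1.6·10 = -5; e = -4.9 − (-5) = 0.1
x=11: ŷ = 11 − 1.6·11 = -6.6; e = -6.7 − (-6.6) = -0.1
Signs: + − + − + −
Runs: +×1, −×1, +×1, −×1, +×1, −×1 → 6

6 runs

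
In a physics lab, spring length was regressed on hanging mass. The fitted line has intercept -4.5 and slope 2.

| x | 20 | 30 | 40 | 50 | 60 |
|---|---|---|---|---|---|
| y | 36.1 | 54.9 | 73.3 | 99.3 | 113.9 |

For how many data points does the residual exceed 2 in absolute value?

2

x=20: ŷ = -4.5 + 2·20 = 35.5; e = 36.1 − 35.5 = 0.6
x=30: ŷ = -4.5 + 2·30 = 55.5; e = 54.9 − 55.5 = -0.6
x=40: ŷ = -4.5 + 2·40 = 75.5; e = 73.3 − 75.5 = -2.2
x=50: ŷ = -4.5 + 2·50 = 95.5; e = 99.3 − 95.5 = 3.8
x=60: ŷ = -4.5 + 2·60 = 115.5; e = 113.9 − 115.5 = -1.6
|e| > 2: x=40 (|e|=2.2), x=50 (|e|=3.8) → 2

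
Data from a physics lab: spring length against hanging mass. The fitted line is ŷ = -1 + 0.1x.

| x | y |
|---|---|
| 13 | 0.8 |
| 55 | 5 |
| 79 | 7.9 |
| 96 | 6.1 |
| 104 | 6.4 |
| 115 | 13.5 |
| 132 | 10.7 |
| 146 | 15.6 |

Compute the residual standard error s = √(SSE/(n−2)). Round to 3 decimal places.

x=13: ŷ = -1 + 0.1·13 = 0.3; e = 0.8 − 0.3 = 0.5
x=55: ŷ = -1 + 0.1·55 = 4.5; e = 5 − 4.5 = 0.5
x=79: ŷ = -1 + 0.1·79 = 6.9; e = 7.9 − 6.9 = 1
x=96: ŷ = -1 + 0.1·96 = 8.6; e = 6.1 − 8.6 = -2.5
x=104: ŷ = -1 + 0.1·104 = 9.4; e = 6.4 − 9.4 = -3
x=115: ŷ = -1 + 0.1·115 = 10.5; e = 13.5 − 10.5 = 3
x=132: ŷ = -1 + 0.1·132 = 12.2; e = 10.7 − 12.2 = -1.5
x=146: ŷ = -1 + 0.1·146 = 13.6; e = 15.6 − 13.6 = 2
SSE = 0.25 + 0.25 + 1 + 6.25 + 9 + 9 + 2.25 + 4 = 32
s = √(32/6) = √5.33333 ≈ 2.309

s = 2.309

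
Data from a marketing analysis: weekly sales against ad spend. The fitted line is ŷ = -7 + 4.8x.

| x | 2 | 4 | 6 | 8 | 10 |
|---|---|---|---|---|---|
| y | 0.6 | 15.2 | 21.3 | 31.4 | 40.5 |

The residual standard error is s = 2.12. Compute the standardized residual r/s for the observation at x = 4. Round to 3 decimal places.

1.415

ŷ = -7 + 4.8·4 = 12.2
r = 15.2 − 12.2 = 3
r/s = 3 / 2.12 = 1.415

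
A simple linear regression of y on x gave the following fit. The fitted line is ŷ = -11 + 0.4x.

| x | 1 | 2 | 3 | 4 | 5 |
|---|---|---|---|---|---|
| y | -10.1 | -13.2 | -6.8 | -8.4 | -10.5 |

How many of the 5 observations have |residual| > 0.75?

x=1: ŷ = -11 + 0.4·1 = -10.6; e = -10.1 − (-10.6) = 0.5
x=2: ŷ = -11 + 0.4·2 = -10.2; e = -13.2 − (-10.2) = -3
x=3: ŷ = -11 + 0.4·3 = -9.8; e = -6.8 − (-9.8) = 3
x=4: ŷ = -11 + 0.4·4 = -9.4; e = -8.4 − (-9.4) = 1
x=5: ŷ = -11 + 0.4·5 = -9; e = -10.5 − (-9) = -1.5
|e| > 0.75: x=2 (|e|=3), x=3 (|e|=3), x=4 (|e|=1), x=5 (|e|=1.5) → 4

4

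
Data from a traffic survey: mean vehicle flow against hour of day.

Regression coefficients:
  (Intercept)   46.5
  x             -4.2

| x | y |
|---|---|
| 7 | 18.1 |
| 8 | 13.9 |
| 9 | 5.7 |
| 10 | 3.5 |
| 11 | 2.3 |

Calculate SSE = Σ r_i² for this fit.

x=7: ŷ = 46.5 − 4.2·7 = 17.1; r = 18.1 − 17.1 = 1
x=8: ŷ = 46.5 − 4.2·8 = 12.9; r = 13.9 − 12.9 = 1
x=9: ŷ = 46.5 − 4.2·9 = 8.7; r = 5.7 − 8.7 = -3
x=10: ŷ = 46.5 − 4.2·10 = 4.5; r = 3.5 − 4.5 = -1
x=11: ŷ = 46.5 − 4.2·11 = 0.3; r = 2.3 − 0.3 = 2
SSE = 1 + 1 + 9 + 1 + 4 = 16

SSE = 16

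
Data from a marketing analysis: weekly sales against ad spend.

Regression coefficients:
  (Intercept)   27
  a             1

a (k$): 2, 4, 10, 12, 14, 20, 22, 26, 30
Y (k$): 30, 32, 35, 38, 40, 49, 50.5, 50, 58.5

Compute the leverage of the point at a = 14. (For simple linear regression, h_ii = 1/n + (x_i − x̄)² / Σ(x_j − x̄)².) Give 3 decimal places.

h = 0.114

ā = (2 + 4 + 10 + 12 + 14 + 20 + 22 + 26 + 30)/9 = 15.5556
Σ(a − ā)² = 183.753 + 133.531 + 30.8642 + 12.642 + 2.41975 + 19.7531 + 41.5309 + 109.086 + 208.642 = 742.222
h = 1/9 + (-1.55556)²/742.222 = 0.111111 + 0.00326015 = 0.114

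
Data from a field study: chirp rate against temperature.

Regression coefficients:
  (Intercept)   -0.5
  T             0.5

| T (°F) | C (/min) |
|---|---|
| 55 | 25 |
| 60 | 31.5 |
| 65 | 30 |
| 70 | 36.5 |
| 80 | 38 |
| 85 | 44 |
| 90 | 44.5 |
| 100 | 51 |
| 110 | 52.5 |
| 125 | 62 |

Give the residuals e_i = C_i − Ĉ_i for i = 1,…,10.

-2, 2, -2, 2, -1.5, 2, 0, 1.5, -2, 0

T=55: Ĉ = -0.5 + 0.5·55 = 27; e = 25 − 27 = -2
T=60: Ĉ = -0.5 + 0.5·60 = 29.5; e = 31.5 − 29.5 = 2
T=65: Ĉ = -0.5 + 0.5·65 = 32; e = 30 − 32 = -2
T=70: Ĉ = -0.5 + 0.5·70 = 34.5; e = 36.5 − 34.5 = 2
T=80: Ĉ = -0.5 + 0.5·80 = 39.5; e = 38 − 39.5 = -1.5
T=85: Ĉ = -0.5 + 0.5·85 = 42; e = 44 − 42 = 2
T=90: Ĉ = -0.5 + 0.5·90 = 44.5; e = 44.5 − 44.5 = 0
T=100: Ĉ = -0.5 + 0.5·100 = 49.5; e = 51 − 49.5 = 1.5
T=110: Ĉ = -0.5 + 0.5·110 = 54.5; e = 52.5 − 54.5 = -2
T=125: Ĉ = -0.5 + 0.5·125 = 62; e = 62 − 62 = 0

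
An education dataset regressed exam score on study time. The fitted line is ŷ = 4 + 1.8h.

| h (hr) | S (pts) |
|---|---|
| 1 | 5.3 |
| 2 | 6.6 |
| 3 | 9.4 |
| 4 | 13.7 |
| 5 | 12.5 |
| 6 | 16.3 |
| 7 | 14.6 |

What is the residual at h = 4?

ŷ = 4 + 1.8·4 = 11.2
e = 13.7 − 11.2 = 2.5

e = 2.5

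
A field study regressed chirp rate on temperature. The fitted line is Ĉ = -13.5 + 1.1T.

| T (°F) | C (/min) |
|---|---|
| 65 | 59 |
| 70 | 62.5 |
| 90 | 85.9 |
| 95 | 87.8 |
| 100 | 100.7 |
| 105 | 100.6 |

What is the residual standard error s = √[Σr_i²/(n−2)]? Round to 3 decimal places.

T=65: Ĉ = -13.5 + 1.1·65 = 58; r = 59 − 58 = 1
T=70: Ĉ = -13.5 + 1.1·70 = 63.5; r = 62.5 − 63.5 = -1
T=90: Ĉ = -13.5 + 1.1·90 = 85.5; r = 85.9 − 85.5 = 0.4
T=95: Ĉ = -13.5 + 1.1·95 = 91; r = 87.8 − 91 = -3.2
T=100: Ĉ = -13.5 + 1.1·100 = 96.5; r = 100.7 − 96.5 = 4.2
T=105: Ĉ = -13.5 + 1.1·105 = 102; r = 100.6 − 102 = -1.4
SSE = 1 + 1 + 0.16 + 10.24 + 17.64 + 1.96 = 32
s = √(32/4) = √8 ≈ 2.828

s = 2.828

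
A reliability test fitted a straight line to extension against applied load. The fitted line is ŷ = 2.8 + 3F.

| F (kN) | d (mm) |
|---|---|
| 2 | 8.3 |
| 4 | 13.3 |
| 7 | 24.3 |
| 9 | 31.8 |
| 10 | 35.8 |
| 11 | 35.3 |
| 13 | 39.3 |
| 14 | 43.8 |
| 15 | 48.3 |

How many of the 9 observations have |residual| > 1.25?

F=2: ŷ = 2.8 + 3·2 = 8.8; r = 8.3 − 8.8 = -0.5
F=4: ŷ = 2.8 + 3·4 = 14.8; r = 13.3 − 14.8 = -1.5
F=7: ŷ = 2.8 + 3·7 = 23.8; r = 24.3 − 23.8 = 0.5
F=9: ŷ = 2.8 + 3·9 = 29.8; r = 31.8 − 29.8 = 2
F=10: ŷ = 2.8 + 3·10 = 32.8; r = 35.8 − 32.8 = 3
F=11: ŷ = 2.8 + 3·11 = 35.8; r = 35.3 − 35.8 = -0.5
F=13: ŷ = 2.8 + 3·13 = 41.8; r = 39.3 − 41.8 = -2.5
F=14: ŷ = 2.8 + 3·14 = 44.8; r = 43.8 − 44.8 = -1
F=15: ŷ = 2.8 + 3·15 = 47.8; r = 48.3 − 47.8 = 0.5
|r| > 1.25: F=4 (|r|=1.5), F=9 (|r|=2), F=10 (|r|=3), F=13 (|r|=2.5) → 4

4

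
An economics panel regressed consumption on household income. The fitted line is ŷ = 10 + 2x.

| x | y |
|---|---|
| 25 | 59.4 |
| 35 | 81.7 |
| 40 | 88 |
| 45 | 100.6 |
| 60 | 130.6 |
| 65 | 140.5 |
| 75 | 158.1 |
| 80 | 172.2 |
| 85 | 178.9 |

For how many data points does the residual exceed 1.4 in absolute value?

4

x=25: ŷ = 10 + 2·25 = 60; r = 59.4 − 60 = -0.6
x=35: ŷ = 10 + 2·35 = 80; r = 81.7 − 80 = 1.7
x=40: ŷ = 10 + 2·40 = 90; r = 88 − 90 = -2
x=45: ŷ = 10 + 2·45 = 100; r = 100.6 − 100 = 0.6
x=60: ŷ = 10 + 2·60 = 130; r = 130.6 − 130 = 0.6
x=65: ŷ = 10 + 2·65 = 140; r = 140.5 − 140 = 0.5
x=75: ŷ = 10 + 2·75 = 160; r = 158.1 − 160 = -1.9
x=80: ŷ = 10 + 2·80 = 170; r = 172.2 − 170 = 2.2
x=85: ŷ = 10 + 2·85 = 180; r = 178.9 − 180 = -1.1
|r| > 1.4: x=35 (|r|=1.7), x=40 (|r|=2), x=75 (|r|=1.9), x=80 (|r|=2.2) → 4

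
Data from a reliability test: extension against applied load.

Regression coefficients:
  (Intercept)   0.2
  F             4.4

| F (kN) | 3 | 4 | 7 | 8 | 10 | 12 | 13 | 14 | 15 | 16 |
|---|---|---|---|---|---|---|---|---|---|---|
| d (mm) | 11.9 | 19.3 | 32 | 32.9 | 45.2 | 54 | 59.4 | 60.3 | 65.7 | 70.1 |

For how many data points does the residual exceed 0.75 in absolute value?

F=3: d̂ = 0.2 + 4.4·3 = 13.4; r = 11.9 − 13.4 = -1.5
F=4: d̂ = 0.2 + 4.4·4 = 17.8; r = 19.3 − 17.8 = 1.5
F=7: d̂ = 0.2 + 4.4·7 = 31; r = 32 − 31 = 1
F=8: d̂ = 0.2 + 4.4·8 = 35.4; r = 32.9 − 35.4 = -2.5
F=10: d̂ = 0.2 + 4.4·10 = 44.2; r = 45.2 − 44.2 = 1
F=12: d̂ = 0.2 + 4.4·12 = 53; r = 54 − 53 = 1
F=13: d̂ = 0.2 + 4.4·13 = 57.4; r = 59.4 − 57.4 = 2
F=14: d̂ = 0.2 + 4.4·14 = 61.8; r = 60.3 − 61.8 = -1.5
F=15: d̂ = 0.2 + 4.4·15 = 66.2; r = 65.7 − 66.2 = -0.5
F=16: d̂ = 0.2 + 4.4·16 = 70.6; r = 70.1 − 70.6 = -0.5
|r| > 0.75: F=3 (|r|=1.5), F=4 (|r|=1.5), F=7 (|r|=1), F=8 (|r|=2.5), F=10 (|r|=1), F=12 (|r|=1), F=13 (|r|=2), F=14 (|r|=1.5) → 8

8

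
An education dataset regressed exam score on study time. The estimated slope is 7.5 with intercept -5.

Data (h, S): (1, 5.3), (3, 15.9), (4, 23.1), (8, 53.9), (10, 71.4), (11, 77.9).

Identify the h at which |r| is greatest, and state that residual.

h = 1, r = 2.8

h=1: Ŝ = -5 + 7.5·1 = 2.5; r = 5.3 − 2.5 = 2.8
h=3: Ŝ = -5 + 7.5·3 = 17.5; r = 15.9 − 17.5 = -1.6
h=4: Ŝ = -5 + 7.5·4 = 25; r = 23.1 − 25 = -1.9
h=8: Ŝ = -5 + 7.5·8 = 55; r = 53.9 − 55 = -1.1
h=10: Ŝ = -5 + 7.5·10 = 70; r = 71.4 − 70 = 1.4
h=11: Ŝ = -5 + 7.5·11 = 77.5; r = 77.9 − 77.5 = 0.4
Largest |r| is 2.8 at h = 1, residual 2.8.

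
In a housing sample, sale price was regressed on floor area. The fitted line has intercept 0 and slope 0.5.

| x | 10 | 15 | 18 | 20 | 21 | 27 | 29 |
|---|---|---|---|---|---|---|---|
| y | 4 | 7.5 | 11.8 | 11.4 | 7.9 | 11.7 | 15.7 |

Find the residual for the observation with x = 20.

r = 1.4

ŷ = 0.5·20 = 10
r = 11.4 − 10 = 1.4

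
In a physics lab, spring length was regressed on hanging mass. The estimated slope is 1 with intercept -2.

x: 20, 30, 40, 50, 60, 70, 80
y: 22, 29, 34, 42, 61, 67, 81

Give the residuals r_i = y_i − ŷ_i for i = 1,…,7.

x=20: ŷ = -2 + 20 = 18; r = 22 − 18 = 4
x=30: ŷ = -2 + 30 = 28; r = 29 − 28 = 1
x=40: ŷ = -2 + 40 = 38; r = 34 − 38 = -4
x=50: ŷ = -2 + 50 = 48; r = 42 − 48 = -6
x=60: ŷ = -2 + 60 = 58; r = 61 − 58 = 3
x=70: ŷ = -2 + 70 = 68; r = 67 − 68 = -1
x=80: ŷ = -2 + 80 = 78; r = 81 − 78 = 3

4, 1, -4, -6, 3, -1, 3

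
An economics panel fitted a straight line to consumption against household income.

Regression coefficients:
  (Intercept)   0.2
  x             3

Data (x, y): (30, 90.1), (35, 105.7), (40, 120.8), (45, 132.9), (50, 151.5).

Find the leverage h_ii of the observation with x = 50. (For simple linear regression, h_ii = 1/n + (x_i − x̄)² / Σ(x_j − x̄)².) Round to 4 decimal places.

x̄ = (30 + 35 + 40 + 45 + 50)/5 = 40
Σ(x − x̄)² = 100 + 25 + 0 + 25 + 100 = 250
h = 1/5 + (10)²/250 = 0.2 + 0.4 = 0.6000

h = 0.6000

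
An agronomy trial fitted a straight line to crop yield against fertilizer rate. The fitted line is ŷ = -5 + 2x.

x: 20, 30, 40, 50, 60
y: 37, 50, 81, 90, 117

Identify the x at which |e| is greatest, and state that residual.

x=20: ŷ = -5 + 2·20 = 35; e = 37 − 35 = 2
x=30: ŷ = -5 + 2·30 = 55; e = 50 − 55 = -5
x=40: ŷ = -5 + 2·40 = 75; e = 81 − 75 = 6
x=50: ŷ = -5 + 2·50 = 95; e = 90 − 95 = -5
x=60: ŷ = -5 + 2·60 = 115; e = 117 − 115 = 2
Largest |e| is 6 at x = 40, residual 6.

x = 40, e = 6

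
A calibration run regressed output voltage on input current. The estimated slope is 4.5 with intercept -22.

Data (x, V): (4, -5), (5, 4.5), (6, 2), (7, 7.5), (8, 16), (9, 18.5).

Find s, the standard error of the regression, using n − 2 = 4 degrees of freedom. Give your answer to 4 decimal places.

x=4: V̂ = -22 + 4.5·4 = -4; e = -5 − (-4) = -1
x=5: V̂ = -22 + 4.5·5 = 0.5; e = 4.5 − 0.5 = 4
x=6: V̂ = -22 + 4.5·6 = 5; e = 2 − 5 = -3
x=7: V̂ = -22 + 4.5·7 = 9.5; e = 7.5 − 9.5 = -2
x=8: V̂ = -22 + 4.5·8 = 14; e = 16 − 14 = 2
x=9: V̂ = -22 + 4.5·9 = 18.5; e = 18.5 − 18.5 = 0
SSE = 1 + 16 + 9 + 4 + 4 + 0 = 34
s = √(34/4) = √8.5 ≈ 2.9155

s = 2.9155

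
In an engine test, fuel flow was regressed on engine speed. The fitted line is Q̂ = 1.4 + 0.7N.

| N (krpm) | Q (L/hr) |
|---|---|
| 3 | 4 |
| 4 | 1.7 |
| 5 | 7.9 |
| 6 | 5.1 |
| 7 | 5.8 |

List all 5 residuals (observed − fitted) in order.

0.5, -2.5, 3, -0.5, -0.5

N=3: Q̂ = 1.4 + 0.7·3 = 3.5; r = 4 − 3.5 = 0.5
N=4: Q̂ = 1.4 + 0.7·4 = 4.2; r = 1.7 − 4.2 = -2.5
N=5: Q̂ = 1.4 + 0.7·5 = 4.9; r = 7.9 − 4.9 = 3
N=6: Q̂ = 1.4 + 0.7·6 = 5.6; r = 5.1 − 5.6 = -0.5
N=7: Q̂ = 1.4 + 0.7·7 = 6.3; r = 5.8 − 6.3 = -0.5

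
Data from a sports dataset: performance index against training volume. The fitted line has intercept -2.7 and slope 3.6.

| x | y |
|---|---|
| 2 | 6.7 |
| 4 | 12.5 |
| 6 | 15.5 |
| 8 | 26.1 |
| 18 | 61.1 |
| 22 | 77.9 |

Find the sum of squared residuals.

x=2: ŷ = -2.7 + 3.6·2 = 4.5; e = 6.7 − 4.5 = 2.2
x=4: ŷ = -2.7 + 3.6·4 = 11.7; e = 12.5 − 11.7 = 0.8
x=6: ŷ = -2.7 + 3.6·6 = 18.9; e = 15.5 − 18.9 = -3.4
x=8: ŷ = -2.7 + 3.6·8 = 26.1; e = 26.1 − 26.1 = 0
x=18: ŷ = -2.7 + 3.6·18 = 62.1; e = 61.1 − 62.1 = -1
x=22: ŷ = -2.7 + 3.6·22 = 76.5; e = 77.9 − 76.5 = 1.4
SSE = 4.84 + 0.64 + 11.56 + 0 + 1 + 1.96 = 20

SSE = 20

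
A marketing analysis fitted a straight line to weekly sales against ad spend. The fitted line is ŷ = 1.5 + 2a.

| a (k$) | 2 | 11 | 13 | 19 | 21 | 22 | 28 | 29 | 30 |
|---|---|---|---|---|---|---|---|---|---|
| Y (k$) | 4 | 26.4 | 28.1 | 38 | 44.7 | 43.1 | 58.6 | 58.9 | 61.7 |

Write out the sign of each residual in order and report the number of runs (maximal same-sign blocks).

a=2: ŷ = 1.5 + 2·2 = 5.5; r = 4 − 5.5 = -1.5
a=11: ŷ = 1.5 + 2·11 = 23.5; r = 26.4 − 23.5 = 2.9
a=13: ŷ = 1.5 + 2·13 = 27.5; r = 28.1 − 27.5 = 0.6
a=19: ŷ = 1.5 + 2·19 = 39.5; r = 38 − 39.5 = -1.5
a=21: ŷ = 1.5 + 2·21 = 43.5; r = 44.7 − 43.5 = 1.2
a=22: ŷ = 1.5 + 2·22 = 45.5; r = 43.1 − 45.5 = -2.4
a=28: ŷ = 1.5 + 2·28 = 57.5; r = 58.6 − 57.5 = 1.1
a=29: ŷ = 1.5 + 2·29 = 59.5; r = 58.9 − 59.5 = -0.6
a=30: ŷ = 1.5 + 2·30 = 61.5; r = 61.7 − 61.5 = 0.2
Signs: − + + − + − + − +
Runs: −×1, +×2, −×1, +×1, −×1, +×1, −×1, +×1 → 8

8 runs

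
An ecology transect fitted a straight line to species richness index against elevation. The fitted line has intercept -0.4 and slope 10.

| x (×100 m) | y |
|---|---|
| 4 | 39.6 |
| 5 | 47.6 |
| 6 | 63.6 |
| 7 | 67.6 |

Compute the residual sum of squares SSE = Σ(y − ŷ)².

SSE = 24

x=4: ŷ = -0.4 + 10·4 = 39.6; r = 39.6 − 39.6 = 0
x=5: ŷ = -0.4 + 10·5 = 49.6; r = 47.6 − 49.6 = -2
x=6: ŷ = -0.4 + 10·6 = 59.6; r = 63.6 − 59.6 = 4
x=7: ŷ = -0.4 + 10·7 = 69.6; r = 67.6 − 69.6 = -2
SSE = 0 + 4 + 16 + 4 = 24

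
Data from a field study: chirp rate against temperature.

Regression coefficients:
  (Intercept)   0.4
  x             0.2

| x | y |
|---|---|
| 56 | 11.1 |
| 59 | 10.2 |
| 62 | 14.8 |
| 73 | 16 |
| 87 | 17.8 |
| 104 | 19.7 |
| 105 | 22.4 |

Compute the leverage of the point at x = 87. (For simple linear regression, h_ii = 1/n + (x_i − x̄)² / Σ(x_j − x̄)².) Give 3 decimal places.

x̄ = (56 + 59 + 62 + 73 + 87 + 104 + 105)/7 = 78
Σ(x − x̄)² = 484 + 361 + 256 + 25 + 81 + 676 + 729 = 2612
h = 1/7 + (9)²/2612 = 0.142857 + 0.0310107 = 0.174

h = 0.174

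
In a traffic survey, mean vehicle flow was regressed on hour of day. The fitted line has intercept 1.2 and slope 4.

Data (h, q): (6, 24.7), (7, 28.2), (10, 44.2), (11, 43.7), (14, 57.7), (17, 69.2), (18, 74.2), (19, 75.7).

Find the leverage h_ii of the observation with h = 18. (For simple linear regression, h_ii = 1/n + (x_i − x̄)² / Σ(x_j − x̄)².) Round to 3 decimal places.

h = 0.282

h̄ = (6 + 7 + 10 + 11 + 14 + 17 + 18 + 19)/8 = 12.75
Σ(h − h̄)² = 45.5625 + 33.0625 + 7.5625 + 3.0625 + 1.5625 + 18.0625 + 27.5625 + 39.0625 = 175.5
h = 1/8 + (5.25)²/175.5 = 0.125 + 0.157051 = 0.282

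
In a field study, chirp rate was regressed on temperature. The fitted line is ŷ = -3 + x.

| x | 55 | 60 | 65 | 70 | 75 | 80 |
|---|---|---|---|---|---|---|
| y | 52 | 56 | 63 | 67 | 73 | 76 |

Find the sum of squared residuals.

x=55: ŷ = -3 + 55 = 52; r = 52 − 52 = 0
x=60: ŷ = -3 + 60 = 57; r = 56 − 57 = -1
x=65: ŷ = -3 + 65 = 62; r = 63 − 62 = 1
x=70: ŷ = -3 + 70 = 67; r = 67 − 67 = 0
x=75: ŷ = -3 + 75 = 72; r = 73 − 72 = 1
x=80: ŷ = -3 + 80 = 77; r = 76 − 77 = -1
SSE = 0 + 1 + 1 + 0 + 1 + 1 = 4

SSE = 4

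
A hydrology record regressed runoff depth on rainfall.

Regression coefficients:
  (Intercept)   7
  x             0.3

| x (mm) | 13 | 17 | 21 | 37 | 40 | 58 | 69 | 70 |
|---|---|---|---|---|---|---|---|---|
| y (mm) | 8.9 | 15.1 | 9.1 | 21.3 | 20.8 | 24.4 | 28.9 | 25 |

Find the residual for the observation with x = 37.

ŷ = 7 + 0.3·37 = 18.1
r = 21.3 − 18.1 = 3.2

r = 3.2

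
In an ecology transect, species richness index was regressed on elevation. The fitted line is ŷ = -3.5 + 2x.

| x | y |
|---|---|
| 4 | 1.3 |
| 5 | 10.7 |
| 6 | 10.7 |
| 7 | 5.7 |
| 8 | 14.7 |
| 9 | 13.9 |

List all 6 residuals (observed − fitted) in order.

x=4: ŷ = -3.5 + 2·4 = 4.5; r = 1.3 − 4.5 = -3.2
x=5: ŷ = -3.5 + 2·5 = 6.5; r = 10.7 − 6.5 = 4.2
x=6: ŷ = -3.5 + 2·6 = 8.5; r = 10.7 − 8.5 = 2.2
x=7: ŷ = -3.5 + 2·7 = 10.5; r = 5.7 − 10.5 = -4.8
x=8: ŷ = -3.5 + 2·8 = 12.5; r = 14.7 − 12.5 = 2.2
x=9: ŷ = -3.5 + 2·9 = 14.5; r = 13.9 − 14.5 = -0.6

-3.2, 4.2, 2.2, -4.8, 2.2, -0.6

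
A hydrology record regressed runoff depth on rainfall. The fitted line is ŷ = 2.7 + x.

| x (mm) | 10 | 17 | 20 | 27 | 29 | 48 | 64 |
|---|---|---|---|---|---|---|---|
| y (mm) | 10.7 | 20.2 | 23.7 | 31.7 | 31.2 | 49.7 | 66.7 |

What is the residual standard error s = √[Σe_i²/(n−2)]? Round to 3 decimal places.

s = 1.449

x=10: ŷ = 2.7 + 10 = 12.7; e = 10.7 − 12.7 = -2
x=17: ŷ = 2.7 + 17 = 19.7; e = 20.2 − 19.7 = 0.5
x=20: ŷ = 2.7 + 20 = 22.7; e = 23.7 − 22.7 = 1
x=27: ŷ = 2.7 + 27 = 29.7; e = 31.7 − 29.7 = 2
x=29: ŷ = 2.7 + 29 = 31.7; e = 31.2 − 31.7 = -0.5
x=48: ŷ = 2.7 + 48 = 50.7; e = 49.7 − 50.7 = -1
x=64: ŷ = 2.7 + 64 = 66.7; e = 66.7 − 66.7 = 0
SSE = 4 + 0.25 + 1 + 4 + 0.25 + 1 + 0 = 10.5
s = √(10.5/5) = √2.1 ≈ 1.449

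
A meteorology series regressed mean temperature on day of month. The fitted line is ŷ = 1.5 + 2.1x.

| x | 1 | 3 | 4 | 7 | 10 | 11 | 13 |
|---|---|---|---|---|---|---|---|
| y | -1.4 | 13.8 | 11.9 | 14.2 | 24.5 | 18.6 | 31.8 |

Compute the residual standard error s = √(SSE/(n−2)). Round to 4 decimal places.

s = 4.8580

x=1: ŷ = 1.5 + 2.1·1 = 3.6; r = -1.4 − 3.6 = -5
x=3: ŷ = 1.5 + 2.1·3 = 7.8; r = 13.8 − 7.8 = 6
x=4: ŷ = 1.5 + 2.1·4 = 9.9; r = 11.9 − 9.9 = 2
x=7: ŷ = 1.5 + 2.1·7 = 16.2; r = 14.2 − 16.2 = -2
x=10: ŷ = 1.5 + 2.1·10 = 22.5; r = 24.5 − 22.5 = 2
x=11: ŷ = 1.5 + 2.1·11 = 24.6; r = 18.6 − 24.6 = -6
x=13: ŷ = 1.5 + 2.1·13 = 28.8; r = 31.8 − 28.8 = 3
SSE = 25 + 36 + 4 + 4 + 4 + 36 + 9 = 118
s = √(118/5) = √23.6 ≈ 4.8580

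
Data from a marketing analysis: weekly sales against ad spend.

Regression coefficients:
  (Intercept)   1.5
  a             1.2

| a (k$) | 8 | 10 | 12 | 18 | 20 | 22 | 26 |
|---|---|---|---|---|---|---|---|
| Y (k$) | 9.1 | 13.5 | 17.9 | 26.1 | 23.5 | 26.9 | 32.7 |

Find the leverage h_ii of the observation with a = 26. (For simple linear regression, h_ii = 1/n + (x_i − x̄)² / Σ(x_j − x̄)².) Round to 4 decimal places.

ā = (8 + 10 + 12 + 18 + 20 + 22 + 26)/7 = 16.5714
Σ(a − ā)² = 73.4694 + 43.1837 + 20.898 + 2.04082 + 11.7551 + 29.4694 + 88.898 = 269.714
h = 1/7 + (9.42857)²/269.714 = 0.142857 + 0.3296 = 0.4725

h = 0.4725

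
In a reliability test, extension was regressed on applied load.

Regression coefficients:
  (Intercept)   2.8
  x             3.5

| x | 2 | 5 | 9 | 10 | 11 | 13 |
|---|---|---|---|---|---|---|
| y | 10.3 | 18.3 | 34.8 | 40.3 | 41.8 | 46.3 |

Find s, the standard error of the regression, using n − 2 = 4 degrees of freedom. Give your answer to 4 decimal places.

s = 1.9365

x=2: ŷ = 2.8 + 3.5·2 = 9.8; e = 10.3 − 9.8 = 0.5
x=5: ŷ = 2.8 + 3.5·5 = 20.3; e = 18.3 − 20.3 = -2
x=9: ŷ = 2.8 + 3.5·9 = 34.3; e = 34.8 − 34.3 = 0.5
x=10: ŷ = 2.8 + 3.5·10 = 37.8; e = 40.3 − 37.8 = 2.5
x=11: ŷ = 2.8 + 3.5·11 = 41.3; e = 41.8 − 41.3 = 0.5
x=13: ŷ = 2.8 + 3.5·13 = 48.3; e = 46.3 − 48.3 = -2
SSE = 0.25 + 4 + 0.25 + 6.25 + 0.25 + 4 = 15
s = √(15/4) = √3.75 ≈ 1.9365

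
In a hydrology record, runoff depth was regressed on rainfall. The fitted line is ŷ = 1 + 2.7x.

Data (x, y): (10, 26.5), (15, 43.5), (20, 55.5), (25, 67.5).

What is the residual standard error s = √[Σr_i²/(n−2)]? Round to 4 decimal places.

s = 1.9365

x=10: ŷ = 1 + 2.7·10 = 28; r = 26.5 − 28 = -1.5
x=15: ŷ = 1 + 2.7·15 = 41.5; r = 43.5 − 41.5 = 2
x=20: ŷ = 1 + 2.7·20 = 55; r = 55.5 − 55 = 0.5
x=25: ŷ = 1 + 2.7·25 = 68.5; r = 67.5 − 68.5 = -1
SSE = 2.25 + 4 + 0.25 + 1 = 7.5
s = √(7.5/2) = √3.75 ≈ 1.9365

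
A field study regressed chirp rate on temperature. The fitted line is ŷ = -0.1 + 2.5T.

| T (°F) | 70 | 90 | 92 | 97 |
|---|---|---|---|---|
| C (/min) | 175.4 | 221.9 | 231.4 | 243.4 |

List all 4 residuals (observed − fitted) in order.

0.5, -3, 1.5, 1

T=70: ŷ = -0.1 + 2.5·70 = 174.9; r = 175.4 − 174.9 = 0.5
T=90: ŷ = -0.1 + 2.5·90 = 224.9; r = 221.9 − 224.9 = -3
T=92: ŷ = -0.1 + 2.5·92 = 229.9; r = 231.4 − 229.9 = 1.5
T=97: ŷ = -0.1 + 2.5·97 = 242.4; r = 243.4 − 242.4 = 1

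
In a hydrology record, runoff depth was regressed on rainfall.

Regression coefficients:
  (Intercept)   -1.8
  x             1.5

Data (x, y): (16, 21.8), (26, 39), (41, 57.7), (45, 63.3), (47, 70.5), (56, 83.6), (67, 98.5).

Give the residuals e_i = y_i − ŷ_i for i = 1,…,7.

x=16: ŷ = -1.8 + 1.5·16 = 22.2; e = 21.8 − 22.2 = -0.4
x=26: ŷ = -1.8 + 1.5·26 = 37.2; e = 39 − 37.2 = 1.8
x=41: ŷ = -1.8 + 1.5·41 = 59.7; e = 57.7 − 59.7 = -2
x=45: ŷ = -1.8 + 1.5·45 = 65.7; e = 63.3 − 65.7 = -2.4
x=47: ŷ = -1.8 + 1.5·47 = 68.7; e = 70.5 − 68.7 = 1.8
x=56: ŷ = -1.8 + 1.5·56 = 82.2; e = 83.6 − 82.2 = 1.4
x=67: ŷ = -1.8 + 1.5·67 = 98.7; e = 98.5 − 98.7 = -0.2

-0.4, 1.8, -2, -2.4, 1.8, 1.4, -0.2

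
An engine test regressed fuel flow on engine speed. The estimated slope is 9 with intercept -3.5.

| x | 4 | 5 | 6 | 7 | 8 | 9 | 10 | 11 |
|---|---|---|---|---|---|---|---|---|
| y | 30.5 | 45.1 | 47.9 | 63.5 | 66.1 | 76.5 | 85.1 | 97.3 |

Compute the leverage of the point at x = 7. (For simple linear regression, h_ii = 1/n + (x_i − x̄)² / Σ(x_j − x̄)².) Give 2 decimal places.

x̄ = (4 + 5 + 6 + 7 + 8 + 9 + 10 + 11)/8 = 7.5
Σ(x − x̄)² = 12.25 + 6.25 + 2.25 + 0.25 + 0.25 + 2.25 + 6.25 + 12.25 = 42
h = 1/8 + (-0.5)²/42 = 0.125 + 0.00595238 = 0.13

h = 0.13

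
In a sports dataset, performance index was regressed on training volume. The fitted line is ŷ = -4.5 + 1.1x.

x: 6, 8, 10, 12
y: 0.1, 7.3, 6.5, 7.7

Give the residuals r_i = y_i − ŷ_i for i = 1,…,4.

x=6: ŷ = -4.5 + 1.1·6 = 2.1; r = 0.1 − 2.1 = -2
x=8: ŷ = -4.5 + 1.1·8 = 4.3; r = 7.3 − 4.3 = 3
x=10: ŷ = -4.5 + 1.1·10 = 6.5; r = 6.5 − 6.5 = 0
x=12: ŷ = -4.5 + 1.1·12 = 8.7; r = 7.7 − 8.7 = -1

-2, 3, 0, -1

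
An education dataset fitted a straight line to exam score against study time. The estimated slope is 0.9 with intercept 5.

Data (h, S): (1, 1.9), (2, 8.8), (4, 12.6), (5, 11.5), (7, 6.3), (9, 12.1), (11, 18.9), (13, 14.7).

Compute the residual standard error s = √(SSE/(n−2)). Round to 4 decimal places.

s = 3.7859

h=1: ŷ = 5 + 0.9·1 = 5.9; r = 1.9 − 5.9 = -4
h=2: ŷ = 5 + 0.9·2 = 6.8; r = 8.8 − 6.8 = 2
h=4: ŷ = 5 + 0.9·4 = 8.6; r = 12.6 − 8.6 = 4
h=5: ŷ = 5 + 0.9·5 = 9.5; r = 11.5 − 9.5 = 2
h=7: ŷ = 5 + 0.9·7 = 11.3; r = 6.3 − 11.3 = -5
h=9: ŷ = 5 + 0.9·9 = 13.1; r = 12.1 − 13.1 = -1
h=11: ŷ = 5 + 0.9·11 = 14.9; r = 18.9 − 14.9 = 4
h=13: ŷ = 5 + 0.9·13 = 16.7; r = 14.7 − 16.7 = -2
SSE = 16 + 4 + 16 + 4 + 25 + 1 + 16 + 4 = 86
s = √(86/6) = √14.3333 ≈ 3.7859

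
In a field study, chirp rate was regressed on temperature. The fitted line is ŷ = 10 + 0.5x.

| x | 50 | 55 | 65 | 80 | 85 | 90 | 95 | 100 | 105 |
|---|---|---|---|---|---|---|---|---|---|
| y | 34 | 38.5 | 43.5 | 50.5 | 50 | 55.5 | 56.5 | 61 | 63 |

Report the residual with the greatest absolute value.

x=50: ŷ = 10 + 0.5·50 = 35; r = 34 − 35 = -1
x=55: ŷ = 10 + 0.5·55 = 37.5; r = 38.5 − 37.5 = 1
x=65: ŷ = 10 + 0.5·65 = 42.5; r = 43.5 − 42.5 = 1
x=80: ŷ = 10 + 0.5·80 = 50; r = 50.5 − 50 = 0.5
x=85: ŷ = 10 + 0.5·85 = 52.5; r = 50 − 52.5 = -2.5
x=90: ŷ = 10 + 0.5·90 = 55; r = 55.5 − 55 = 0.5
x=95: ŷ = 10 + 0.5·95 = 57.5; r = 56.5 − 57.5 = -1
x=100: ŷ = 10 + 0.5·100 = 60; r = 61 − 60 = 1
x=105: ŷ = 10 + 0.5·105 = 62.5; r = 63 − 62.5 = 0.5
Largest |r| is 2.5 at x = 85, residual -2.5.

r = -2.5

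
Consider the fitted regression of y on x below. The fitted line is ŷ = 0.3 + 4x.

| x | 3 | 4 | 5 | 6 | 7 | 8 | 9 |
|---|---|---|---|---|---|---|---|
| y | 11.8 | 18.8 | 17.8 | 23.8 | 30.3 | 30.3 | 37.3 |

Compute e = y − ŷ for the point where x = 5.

e = -2.5

ŷ = 0.3 + 4·5 = 20.3
e = 17.8 − 20.3 = -2.5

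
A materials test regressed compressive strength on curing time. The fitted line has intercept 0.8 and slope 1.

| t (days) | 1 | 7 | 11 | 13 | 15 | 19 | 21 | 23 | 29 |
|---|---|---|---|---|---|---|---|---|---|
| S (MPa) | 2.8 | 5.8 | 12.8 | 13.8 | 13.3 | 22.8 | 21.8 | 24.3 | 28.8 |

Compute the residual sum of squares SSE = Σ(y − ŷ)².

t=1: Ŝ = 0.8 + 1 = 1.8; r = 2.8 − 1.8 = 1
t=7: Ŝ = 0.8 + 7 = 7.8; r = 5.8 − 7.8 = -2
t=11: Ŝ = 0.8 + 11 = 11.8; r = 12.8 − 11.8 = 1
t=13: Ŝ = 0.8 + 13 = 13.8; r = 13.8 − 13.8 = 0
t=15: Ŝ = 0.8 + 15 = 15.8; r = 13.3 − 15.8 = -2.5
t=19: Ŝ = 0.8 + 19 = 19.8; r = 22.8 − 19.8 = 3
t=21: Ŝ = 0.8 + 21 = 21.8; r = 21.8 − 21.8 = 0
t=23: Ŝ = 0.8 + 23 = 23.8; r = 24.3 − 23.8 = 0.5
t=29: Ŝ = 0.8 + 29 = 29.8; r = 28.8 − 29.8 = -1
SSE = 1 + 4 + 1 + 0 + 6.25 + 9 + 0 + 0.25 + 1 = 22.5

SSE = 22.5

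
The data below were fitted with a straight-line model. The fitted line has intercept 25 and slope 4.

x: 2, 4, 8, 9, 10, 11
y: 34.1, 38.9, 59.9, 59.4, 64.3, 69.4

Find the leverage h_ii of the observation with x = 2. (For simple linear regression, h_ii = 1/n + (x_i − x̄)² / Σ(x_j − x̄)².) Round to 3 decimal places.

h = 0.616

x̄ = (2 + 4 + 8 + 9 + 10 + 11)/6 = 7.33333
Σ(x − x̄)² = 28.4444 + 11.1111 + 0.444444 + 2.77778 + 7.11111 + 13.4444 = 63.3333
h = 1/6 + (-5.33333)²/63.3333 = 0.166667 + 0.449123 = 0.616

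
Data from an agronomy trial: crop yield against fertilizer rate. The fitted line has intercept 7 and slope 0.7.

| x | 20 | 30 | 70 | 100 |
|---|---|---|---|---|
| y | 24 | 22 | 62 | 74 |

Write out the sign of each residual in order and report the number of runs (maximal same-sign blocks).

4 runs

x=20: ŷ = 7 + 0.7·20 = 21; r = 24 − 21 = 3
x=30: ŷ = 7 + 0.7·30 = 28; r = 22 − 28 = -6
x=70: ŷ = 7 + 0.7·70 = 56; r = 62 − 56 = 6
x=100: ŷ = 7 + 0.7·100 = 77; r = 74 − 77 = -3
Signs: + − + −
Runs: +×1, −×1, +×1, −×1 → 4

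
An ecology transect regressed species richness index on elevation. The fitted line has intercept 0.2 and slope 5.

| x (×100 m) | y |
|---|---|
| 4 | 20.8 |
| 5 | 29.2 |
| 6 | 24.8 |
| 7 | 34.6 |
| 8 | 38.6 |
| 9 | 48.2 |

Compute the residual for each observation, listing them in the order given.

x=4: ŷ = 0.2 + 5·4 = 20.2; r = 20.8 − 20.2 = 0.6
x=5: ŷ = 0.2 + 5·5 = 25.2; r = 29.2 − 25.2 = 4
x=6: ŷ = 0.2 + 5·6 = 30.2; r = 24.8 − 30.2 = -5.4
x=7: ŷ = 0.2 + 5·7 = 35.2; r = 34.6 − 35.2 = -0.6
x=8: ŷ = 0.2 + 5·8 = 40.2; r = 38.6 − 40.2 = -1.6
x=9: ŷ = 0.2 + 5·9 = 45.2; r = 48.2 − 45.2 = 3

0.6, 4, -5.4, -0.6, -1.6, 3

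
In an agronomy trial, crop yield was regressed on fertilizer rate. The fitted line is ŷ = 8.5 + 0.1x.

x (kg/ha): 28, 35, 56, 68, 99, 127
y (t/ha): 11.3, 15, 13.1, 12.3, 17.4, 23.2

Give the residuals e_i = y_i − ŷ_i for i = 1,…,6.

x=28: ŷ = 8.5 + 0.1·28 = 11.3; e = 11.3 − 11.3 = 0
x=35: ŷ = 8.5 + 0.1·35 = 12; e = 15 − 12 = 3
x=56: ŷ = 8.5 + 0.1·56 = 14.1; e = 13.1 − 14.1 = -1
x=68: ŷ = 8.5 + 0.1·68 = 15.3; e = 12.3 − 15.3 = -3
x=99: ŷ = 8.5 + 0.1·99 = 18.4; e = 17.4 − 18.4 = -1
x=127: ŷ = 8.5 + 0.1·127 = 21.2; e = 23.2 − 21.2 = 2

0, 3, -1, -3, -1, 2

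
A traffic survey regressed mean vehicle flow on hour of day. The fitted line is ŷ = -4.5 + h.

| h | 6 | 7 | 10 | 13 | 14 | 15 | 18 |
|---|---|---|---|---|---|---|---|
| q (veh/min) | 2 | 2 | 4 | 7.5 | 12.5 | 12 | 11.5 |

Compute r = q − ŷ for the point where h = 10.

ŷ = -4.5 + 10 = 5.5
r = 4 − 5.5 = -1.5

r = -1.5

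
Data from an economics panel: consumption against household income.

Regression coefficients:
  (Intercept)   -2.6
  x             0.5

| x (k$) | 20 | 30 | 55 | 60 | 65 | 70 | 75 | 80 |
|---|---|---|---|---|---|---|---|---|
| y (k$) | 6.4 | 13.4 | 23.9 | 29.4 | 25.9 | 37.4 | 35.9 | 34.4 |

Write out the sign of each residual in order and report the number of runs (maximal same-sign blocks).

x=20: ŷ = -2.6 + 0.5·20 = 7.4; e = 6.4 − 7.4 = -1
x=30: ŷ = -2.6 + 0.5·30 = 12.4; e = 13.4 − 12.4 = 1
x=55: ŷ = -2.6 + 0.5·55 = 24.9; e = 23.9 − 24.9 = -1
x=60: ŷ = -2.6 + 0.5·60 = 27.4; e = 29.4 − 27.4 = 2
x=65: ŷ = -2.6 + 0.5·65 = 29.9; e = 25.9 − 29.9 = -4
x=70: ŷ = -2.6 + 0.5·70 = 32.4; e = 37.4 − 32.4 = 5
x=75: ŷ = -2.6 + 0.5·75 = 34.9; e = 35.9 − 34.9 = 1
x=80: ŷ = -2.6 + 0.5·80 = 37.4; e = 34.4 − 37.4 = -3
Signs: − + − + − + + −
Runs: −×1, +×1, −×1, +×1, −×1, +×2, −×1 → 7

7 runs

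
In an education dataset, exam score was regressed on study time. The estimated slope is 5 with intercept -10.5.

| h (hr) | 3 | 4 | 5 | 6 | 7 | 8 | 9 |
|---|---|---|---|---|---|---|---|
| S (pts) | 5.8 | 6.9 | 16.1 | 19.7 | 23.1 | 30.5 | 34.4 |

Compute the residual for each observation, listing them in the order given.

h=3: ŷ = -10.5 + 5·3 = 4.5; r = 5.8 − 4.5 = 1.3
h=4: ŷ = -10.5 + 5·4 = 9.5; r = 6.9 − 9.5 = -2.6
h=5: ŷ = -10.5 + 5·5 = 14.5; r = 16.1 − 14.5 = 1.6
h=6: ŷ = -10.5 + 5·6 = 19.5; r = 19.7 − 19.5 = 0.2
h=7: ŷ = -10.5 + 5·7 = 24.5; r = 23.1 − 24.5 = -1.4
h=8: ŷ = -10.5 + 5·8 = 29.5; r = 30.5 − 29.5 = 1
h=9: ŷ = -10.5 + 5·9 = 34.5; r = 34.4 − 34.5 = -0.1

1.3, -2.6, 1.6, 0.2, -1.4, 1, -0.1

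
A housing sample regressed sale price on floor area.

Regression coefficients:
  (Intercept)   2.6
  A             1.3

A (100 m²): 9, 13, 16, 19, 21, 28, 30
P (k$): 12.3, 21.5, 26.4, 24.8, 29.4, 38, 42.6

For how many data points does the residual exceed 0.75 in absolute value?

A=9: ŷ = 2.6 + 1.3·9 = 14.3; r = 12.3 − 14.3 = -2
A=13: ŷ = 2.6 + 1.3·13 = 19.5; r = 21.5 − 19.5 = 2
A=16: ŷ = 2.6 + 1.3·16 = 23.4; r = 26.4 − 23.4 = 3
A=19: ŷ = 2.6 + 1.3·19 = 27.3; r = 24.8 − 27.3 = -2.5
A=21: ŷ = 2.6 + 1.3·21 = 29.9; r = 29.4 − 29.9 = -0.5
A=28: ŷ = 2.6 + 1.3·28 = 39; r = 38 − 39 = -1
A=30: ŷ = 2.6 + 1.3·30 = 41.6; r = 42.6 − 41.6 = 1
|r| > 0.75: A=9 (|r|=2), A=13 (|r|=2), A=16 (|r|=3), A=19 (|r|=2.5), A=28 (|r|=1), A=30 (|r|=1) → 6

6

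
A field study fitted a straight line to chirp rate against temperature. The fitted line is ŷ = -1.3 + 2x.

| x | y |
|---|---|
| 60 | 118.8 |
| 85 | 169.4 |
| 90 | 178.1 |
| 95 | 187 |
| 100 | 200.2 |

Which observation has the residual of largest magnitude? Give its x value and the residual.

x = 95, r = -1.7

x=60: ŷ = -1.3 + 2·60 = 118.7; r = 118.8 − 118.7 = 0.1
x=85: ŷ = -1.3 + 2·85 = 168.7; r = 169.4 − 168.7 = 0.7
x=90: ŷ = -1.3 + 2·90 = 178.7; r = 178.1 − 178.7 = -0.6
x=95: ŷ = -1.3 + 2·95 = 188.7; r = 187 − 188.7 = -1.7
x=100: ŷ = -1.3 + 2·100 = 198.7; r = 200.2 − 198.7 = 1.5
Largest |r| is 1.7 at x = 95, residual -1.7.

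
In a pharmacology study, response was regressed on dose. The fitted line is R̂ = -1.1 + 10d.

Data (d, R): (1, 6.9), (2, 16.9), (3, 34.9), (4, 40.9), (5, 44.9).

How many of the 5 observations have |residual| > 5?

d=1: R̂ = -1.1 + 10·1 = 8.9; e = 6.9 − 8.9 = -2
d=2: R̂ = -1.1 + 10·2 = 18.9; e = 16.9 − 18.9 = -2
d=3: R̂ = -1.1 + 10·3 = 28.9; e = 34.9 − 28.9 = 6
d=4: R̂ = -1.1 + 10·4 = 38.9; e = 40.9 − 38.9 = 2
d=5: R̂ = -1.1 + 10·5 = 48.9; e = 44.9 − 48.9 = -4
|e| > 5: d=3 (|e|=6) → 1

1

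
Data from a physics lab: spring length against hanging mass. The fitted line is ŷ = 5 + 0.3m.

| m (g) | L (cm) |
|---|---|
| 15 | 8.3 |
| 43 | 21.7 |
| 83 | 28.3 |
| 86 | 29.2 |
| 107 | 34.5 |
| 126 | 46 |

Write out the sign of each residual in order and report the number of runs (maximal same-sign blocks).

4 runs

m=15: ŷ = 5 + 0.3·15 = 9.5; e = 8.3 − 9.5 = -1.2
m=43: ŷ = 5 + 0.3·43 = 17.9; e = 21.7 − 17.9 = 3.8
m=83: ŷ = 5 + 0.3·83 = 29.9; e = 28.3 − 29.9 = -1.6
m=86: ŷ = 5 + 0.3·86 = 30.8; e = 29.2 − 30.8 = -1.6
m=107: ŷ = 5 + 0.3·107 = 37.1; e = 34.5 − 37.1 = -2.6
m=126: ŷ = 5 + 0.3·126 = 42.8; e = 46 − 42.8 = 3.2
Signs: − + − − − +
Runs: −×1, +×1, −×3, +×1 → 4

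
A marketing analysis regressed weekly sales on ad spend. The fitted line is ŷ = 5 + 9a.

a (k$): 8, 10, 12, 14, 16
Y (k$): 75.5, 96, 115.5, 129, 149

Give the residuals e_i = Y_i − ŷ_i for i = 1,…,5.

a=8: ŷ = 5 + 9·8 = 77; e = 75.5 − 77 = -1.5
a=10: ŷ = 5 + 9·10 = 95; e = 96 − 95 = 1
a=12: ŷ = 5 + 9·12 = 113; e = 115.5 − 113 = 2.5
a=14: ŷ = 5 + 9·14 = 131; e = 129 − 131 = -2
a=16: ŷ = 5 + 9·16 = 149; e = 149 − 149 = 0

-1.5, 1, 2.5, -2, 0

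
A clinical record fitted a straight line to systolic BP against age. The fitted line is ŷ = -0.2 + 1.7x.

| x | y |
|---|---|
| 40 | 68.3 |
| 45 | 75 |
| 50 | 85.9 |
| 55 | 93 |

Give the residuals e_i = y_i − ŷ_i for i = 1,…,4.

0.5, -1.3, 1.1, -0.3

x=40: ŷ = -0.2 + 1.7·40 = 67.8; e = 68.3 − 67.8 = 0.5
x=45: ŷ = -0.2 + 1.7·45 = 76.3; e = 75 − 76.3 = -1.3
x=50: ŷ = -0.2 + 1.7·50 = 84.8; e = 85.9 − 84.8 = 1.1
x=55: ŷ = -0.2 + 1.7·55 = 93.3; e = 93 − 93.3 = -0.3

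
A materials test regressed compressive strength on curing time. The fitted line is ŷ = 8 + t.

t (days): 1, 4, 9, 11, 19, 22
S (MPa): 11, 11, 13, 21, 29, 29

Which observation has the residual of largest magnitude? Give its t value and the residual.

t=1: ŷ = 8 + 1 = 9; e = 11 − 9 = 2
t=4: ŷ = 8 + 4 = 12; e = 11 − 12 = -1
t=9: ŷ = 8 + 9 = 17; e = 13 − 17 = -4
t=11: ŷ = 8 + 11 = 19; e = 21 − 19 = 2
t=19: ŷ = 8 + 19 = 27; e = 29 − 27 = 2
t=22: ŷ = 8 + 22 = 30; e = 29 − 30 = -1
Largest |e| is 4 at t = 9, residual -4.

t = 9, e = -4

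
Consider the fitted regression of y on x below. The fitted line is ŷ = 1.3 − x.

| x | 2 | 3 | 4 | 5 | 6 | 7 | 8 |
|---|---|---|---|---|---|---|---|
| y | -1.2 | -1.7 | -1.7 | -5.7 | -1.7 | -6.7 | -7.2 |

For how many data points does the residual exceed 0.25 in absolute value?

6

x=2: ŷ = 1.3 − 2 = -0.7; e = -1.2 − (-0.7) = -0.5
x=3: ŷ = 1.3 − 3 = -1.7; e = -1.7 − (-1.7) = 0
x=4: ŷ = 1.3 − 4 = -2.7; e = -1.7 − (-2.7) = 1
x=5: ŷ = 1.3 − 5 = -3.7; e = -5.7 − (-3.7) = -2
x=6: ŷ = 1.3 − 6 = -4.7; e = -1.7 − (-4.7) = 3
x=7: ŷ = 1.3 − 7 = -5.7; e = -6.7 − (-5.7) = -1
x=8: ŷ = 1.3 − 8 = -6.7; e = -7.2 − (-6.7) = -0.5
|e| > 0.25: x=2 (|e|=0.5), x=4 (|e|=1), x=5 (|e|=2), x=6 (|e|=3), x=7 (|e|=1), x=8 (|e|=0.5) → 6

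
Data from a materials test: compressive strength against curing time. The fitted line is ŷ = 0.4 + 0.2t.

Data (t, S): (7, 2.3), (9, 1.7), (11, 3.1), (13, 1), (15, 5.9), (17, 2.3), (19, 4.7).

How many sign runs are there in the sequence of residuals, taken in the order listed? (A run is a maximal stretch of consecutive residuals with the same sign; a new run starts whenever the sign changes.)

t=7: ŷ = 0.4 + 0.2·7 = 1.8; e = 2.3 − 1.8 = 0.5
t=9: ŷ = 0.4 + 0.2·9 = 2.2; e = 1.7 − 2.2 = -0.5
t=11: ŷ = 0.4 + 0.2·11 = 2.6; e = 3.1 − 2.6 = 0.5
t=13: ŷ = 0.4 + 0.2·13 = 3; e = 1 − 3 = -2
t=15: ŷ = 0.4 + 0.2·15 = 3.4; e = 5.9 − 3.4 = 2.5
t=17: ŷ = 0.4 + 0.2·17 = 3.8; e = 2.3 − 3.8 = -1.5
t=19: ŷ = 0.4 + 0.2·19 = 4.2; e = 4.7 − 4.2 = 0.5
Signs: + − + − + − +
Runs: +×1, −×1, +×1, −×1, +×1, −×1, +×1 → 7

7 runs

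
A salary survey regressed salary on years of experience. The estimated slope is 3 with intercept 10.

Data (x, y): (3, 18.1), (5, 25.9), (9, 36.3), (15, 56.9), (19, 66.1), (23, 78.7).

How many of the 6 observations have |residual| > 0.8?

4

x=3: ŷ = 10 + 3·3 = 19; e = 18.1 − 19 = -0.9
x=5: ŷ = 10 + 3·5 = 25; e = 25.9 − 25 = 0.9
x=9: ŷ = 10 + 3·9 = 37; e = 36.3 − 37 = -0.7
x=15: ŷ = 10 + 3·15 = 55; e = 56.9 − 55 = 1.9
x=19: ŷ = 10 + 3·19 = 67; e = 66.1 − 67 = -0.9
x=23: ŷ = 10 + 3·23 = 79; e = 78.7 − 79 = -0.3
|e| > 0.8: x=3 (|e|=0.9), x=5 (|e|=0.9), x=15 (|e|=1.9), x=19 (|e|=0.9) → 4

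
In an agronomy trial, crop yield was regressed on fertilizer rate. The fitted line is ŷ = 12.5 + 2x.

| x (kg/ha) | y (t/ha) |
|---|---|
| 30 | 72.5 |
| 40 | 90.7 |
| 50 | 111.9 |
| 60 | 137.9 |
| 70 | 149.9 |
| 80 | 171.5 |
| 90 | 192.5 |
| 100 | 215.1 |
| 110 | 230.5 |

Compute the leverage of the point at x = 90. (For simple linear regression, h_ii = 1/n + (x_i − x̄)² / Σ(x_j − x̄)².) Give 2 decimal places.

h = 0.18

x̄ = (30 + 40 + 50 + 60 + 70 + 80 + 90 + 100 + 110)/9 = 70
Σ(x − x̄)² = 1600 + 900 + 400 + 100 + 0 + 100 + 400 + 900 + 1600 = 6000
h = 1/9 + (20)²/6000 = 0.111111 + 0.0666667 = 0.18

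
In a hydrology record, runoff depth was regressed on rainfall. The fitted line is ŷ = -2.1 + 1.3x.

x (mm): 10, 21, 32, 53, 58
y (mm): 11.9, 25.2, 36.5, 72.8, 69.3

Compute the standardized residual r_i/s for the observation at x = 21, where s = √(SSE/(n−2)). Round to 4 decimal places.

x=10: ŷ = -2.1 + 1.3·10 = 10.9; r = 11.9 − 10.9 = 1
x=21: ŷ = -2.1 + 1.3·21 = 25.2; r = 25.2 − 25.2 = 0
x=32: ŷ = -2.1 + 1.3·32 = 39.5; r = 36.5 − 39.5 = -3
x=53: ŷ = -2.1 + 1.3·53 = 66.8; r = 72.8 − 66.8 = 6
x=58: ŷ = -2.1 + 1.3·58 = 73.3; r = 69.3 − 73.3 = -4
SSE = 1 + 0 + 9 + 36 + 16 = 62
s = √(62/3) = 4.54606
r/s = 0 / 4.54606 = 0.0000

0.0000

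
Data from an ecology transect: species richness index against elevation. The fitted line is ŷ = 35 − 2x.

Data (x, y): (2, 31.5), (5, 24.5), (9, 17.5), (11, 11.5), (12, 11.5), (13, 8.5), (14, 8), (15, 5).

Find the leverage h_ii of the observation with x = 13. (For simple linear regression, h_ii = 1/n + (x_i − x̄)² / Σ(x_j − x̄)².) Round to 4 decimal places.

x̄ = (2 + 5 + 9 + 11 + 12 + 13 + 14 + 15)/8 = 10.125
Σ(x − x̄)² = 66.0156 + 26.2656 + 1.26562 + 0.765625 + 3.51562 + 8.26562 + 15.0156 + 23.7656 = 144.875
h = 1/8 + (2.875)²/144.875 = 0.125 + 0.0570535 = 0.1821

h = 0.1821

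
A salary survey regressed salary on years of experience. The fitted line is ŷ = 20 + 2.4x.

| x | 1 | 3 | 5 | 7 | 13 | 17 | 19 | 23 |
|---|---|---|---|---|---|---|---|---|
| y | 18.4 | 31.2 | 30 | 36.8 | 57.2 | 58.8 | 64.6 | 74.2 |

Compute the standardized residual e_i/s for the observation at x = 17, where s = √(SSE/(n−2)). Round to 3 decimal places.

x=1: ŷ = 20 + 2.4·1 = 22.4; e = 18.4 − 22.4 = -4
x=3: ŷ = 20 + 2.4·3 = 27.2; e = 31.2 − 27.2 = 4
x=5: ŷ = 20 + 2.4·5 = 32; e = 30 − 32 = -2
x=7: ŷ = 20 + 2.4·7 = 36.8; e = 36.8 − 36.8 = 0
x=13: ŷ = 20 + 2.4·13 = 51.2; e = 57.2 − 51.2 = 6
x=17: ŷ = 20 + 2.4·17 = 60.8; e = 58.8 − 60.8 = -2
x=19: ŷ = 20 + 2.4·19 = 65.6; e = 64.6 − 65.6 = -1
x=23: ŷ = 20 + 2.4·23 = 75.2; e = 74.2 − 75.2 = -1
SSE = 16 + 16 + 4 + 0 + 36 + 4 + 1 + 1 = 78
s = √(78/6) = 3.60555
e/s = -2 / 3.60555 = -0.555

-0.555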